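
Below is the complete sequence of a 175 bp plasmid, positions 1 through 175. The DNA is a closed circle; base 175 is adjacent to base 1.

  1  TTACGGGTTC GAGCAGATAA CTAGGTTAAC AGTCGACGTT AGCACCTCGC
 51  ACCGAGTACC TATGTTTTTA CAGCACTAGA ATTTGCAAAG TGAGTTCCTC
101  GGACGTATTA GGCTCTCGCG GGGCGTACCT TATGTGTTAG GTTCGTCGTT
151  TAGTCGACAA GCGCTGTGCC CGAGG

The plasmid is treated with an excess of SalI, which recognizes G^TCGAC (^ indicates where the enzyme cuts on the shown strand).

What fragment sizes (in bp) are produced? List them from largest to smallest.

121, 54 bp

SalI sites (GTCGAC) start at positions 32, 153.
SalI cuts after the first base of each site, so after positions 32, 153.
Circular molecule, 2 cuts → 2 fragments:
  33–153 → 121 bp
  154–175 then 1–32 → 22 + 32 = 54 bp
Sorted largest to smallest: 121, 54 bp.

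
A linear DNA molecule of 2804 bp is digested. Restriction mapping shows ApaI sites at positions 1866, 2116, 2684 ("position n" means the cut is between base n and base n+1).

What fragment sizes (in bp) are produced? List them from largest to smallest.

Linear molecule, 3 cuts → 4 fragments:
  1866 − 0 = 1866 bp
  2116 − 1866 = 250 bp
  2684 − 2116 = 568 bp
  2804 − 2684 = 120 bp
Sorted largest to smallest: 1866, 568, 250, 120 bp.

1866, 568, 250, 120 bp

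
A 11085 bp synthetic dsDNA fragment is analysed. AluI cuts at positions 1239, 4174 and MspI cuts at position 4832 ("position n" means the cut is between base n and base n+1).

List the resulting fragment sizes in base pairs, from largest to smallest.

Combined cut positions (sorted): 1239, 4174, 4832.
Linear molecule, 3 cuts → 4 fragments:
  1239 − 0 = 1239 bp
  4174 − 1239 = 2935 bp
  4832 − 4174 = 658 bp
  11085 − 4832 = 6253 bp
Sorted largest to smallest: 6253, 2935, 1239, 658 bp.

6253, 2935, 1239, 658 bp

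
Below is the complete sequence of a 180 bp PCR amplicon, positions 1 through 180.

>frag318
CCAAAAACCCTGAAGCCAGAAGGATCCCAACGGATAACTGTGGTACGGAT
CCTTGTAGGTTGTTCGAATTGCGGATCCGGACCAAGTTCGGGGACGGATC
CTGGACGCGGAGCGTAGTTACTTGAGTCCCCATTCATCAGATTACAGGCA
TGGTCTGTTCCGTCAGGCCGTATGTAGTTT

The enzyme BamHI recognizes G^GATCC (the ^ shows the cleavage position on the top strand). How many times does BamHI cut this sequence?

GGATCC occurs starting at positions 22, 47, 73, 96.
BamHI cuts at 4 sites.

4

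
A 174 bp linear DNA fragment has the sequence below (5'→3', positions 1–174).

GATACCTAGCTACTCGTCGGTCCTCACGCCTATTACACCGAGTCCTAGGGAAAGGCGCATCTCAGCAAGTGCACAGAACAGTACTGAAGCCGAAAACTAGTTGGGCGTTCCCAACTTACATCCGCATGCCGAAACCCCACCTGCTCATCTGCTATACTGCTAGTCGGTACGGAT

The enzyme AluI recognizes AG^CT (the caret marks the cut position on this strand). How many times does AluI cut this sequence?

AGCT occurs starting at position 8.
AluI cuts at 1 site.

1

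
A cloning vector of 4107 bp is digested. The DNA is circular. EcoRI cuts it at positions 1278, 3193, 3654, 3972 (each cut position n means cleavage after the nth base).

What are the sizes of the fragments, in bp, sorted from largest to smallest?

1915, 1413, 461, 318 bp

Circular molecule, 4 cuts → 4 fragments:
  3193 − 1278 = 1915 bp
  3654 − 3193 = 461 bp
  3972 − 3654 = 318 bp
  wrap: 4107 − 3972 + 1278 = 1413 bp
Sorted largest to smallest: 1915, 1413, 461, 318 bp.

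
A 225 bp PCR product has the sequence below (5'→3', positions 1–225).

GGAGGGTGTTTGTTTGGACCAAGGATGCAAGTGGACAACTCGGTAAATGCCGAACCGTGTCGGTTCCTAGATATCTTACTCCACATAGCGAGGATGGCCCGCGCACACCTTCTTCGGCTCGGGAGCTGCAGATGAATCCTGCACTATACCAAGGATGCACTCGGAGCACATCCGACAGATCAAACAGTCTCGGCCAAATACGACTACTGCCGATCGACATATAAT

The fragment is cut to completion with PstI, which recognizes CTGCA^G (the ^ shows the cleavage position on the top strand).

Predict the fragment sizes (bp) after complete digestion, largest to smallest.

130, 95 bp

The PstI site (CTGCAG) starts at position 126.
PstI cuts after base 5 of each site (before the last base), so after position 130.
Linear molecule, 1 cut → 2 fragments:
  1–130 → 130 bp
  131–225 → 95 bp
Sorted largest to smallest: 130, 95 bp.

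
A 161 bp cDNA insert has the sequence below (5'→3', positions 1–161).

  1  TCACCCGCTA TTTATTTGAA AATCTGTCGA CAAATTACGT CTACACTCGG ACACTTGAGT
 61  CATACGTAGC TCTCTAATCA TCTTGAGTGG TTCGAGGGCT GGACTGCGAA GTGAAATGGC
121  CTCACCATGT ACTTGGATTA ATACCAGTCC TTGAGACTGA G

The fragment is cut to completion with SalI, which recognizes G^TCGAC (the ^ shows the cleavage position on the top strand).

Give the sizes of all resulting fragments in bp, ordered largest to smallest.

The SalI site (GTCGAC) starts at position 26.
SalI cuts after the first base of each site, so after position 26.
Linear molecule, 1 cut → 2 fragments:
  1–26 → 26 bp
  27–161 → 135 bp
Sorted largest to smallest: 135, 26 bp.

135, 26 bp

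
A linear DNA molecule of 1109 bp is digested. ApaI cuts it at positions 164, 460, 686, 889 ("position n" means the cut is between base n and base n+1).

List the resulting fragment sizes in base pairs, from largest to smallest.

Linear molecule, 4 cuts → 5 fragments:
  164 − 0 = 164 bp
  460 − 164 = 296 bp
  686 − 460 = 226 bp
  889 − 686 = 203 bp
  1109 − 889 = 220 bp
Sorted largest to smallest: 296, 226, 220, 203, 164 bp.

296, 226, 220, 203, 164 bp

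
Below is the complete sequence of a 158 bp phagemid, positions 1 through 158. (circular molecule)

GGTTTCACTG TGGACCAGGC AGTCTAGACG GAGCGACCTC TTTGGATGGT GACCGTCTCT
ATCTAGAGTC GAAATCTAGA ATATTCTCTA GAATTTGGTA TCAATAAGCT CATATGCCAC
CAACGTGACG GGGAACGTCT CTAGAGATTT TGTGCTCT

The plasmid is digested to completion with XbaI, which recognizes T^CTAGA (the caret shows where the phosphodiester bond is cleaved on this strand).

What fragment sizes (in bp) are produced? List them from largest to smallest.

XbaI sites (TCTAGA) start at positions 23, 62, 75, 87, 140.
XbaI cuts after the first base of each site, so after positions 23, 62, 75, 87, 140.
Circular molecule, 5 cuts → 5 fragments:
  24–62 → 39 bp
  63–75 → 13 bp
  76–87 → 12 bp
  88–140 → 53 bp
  141–158 then 1–23 → 18 + 23 = 41 bp
Sorted largest to smallest: 53, 41, 39, 13, 12 bp.

53, 41, 39, 13, 12 bp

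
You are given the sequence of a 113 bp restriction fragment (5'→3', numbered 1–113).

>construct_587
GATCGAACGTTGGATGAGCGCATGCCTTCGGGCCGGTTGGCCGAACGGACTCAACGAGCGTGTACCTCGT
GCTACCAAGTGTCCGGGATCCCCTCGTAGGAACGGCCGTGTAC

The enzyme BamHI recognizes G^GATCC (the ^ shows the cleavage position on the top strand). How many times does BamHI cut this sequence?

1

GGATCC occurs starting at position 86.
BamHI cuts at 1 site.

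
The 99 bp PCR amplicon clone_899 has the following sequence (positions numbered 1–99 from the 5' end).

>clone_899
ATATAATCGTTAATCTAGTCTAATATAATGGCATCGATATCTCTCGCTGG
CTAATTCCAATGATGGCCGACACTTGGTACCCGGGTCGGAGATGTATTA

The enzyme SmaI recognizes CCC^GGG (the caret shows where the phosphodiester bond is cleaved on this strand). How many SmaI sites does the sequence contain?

CCCGGG occurs starting at position 80.
SmaI cuts at 1 site.

1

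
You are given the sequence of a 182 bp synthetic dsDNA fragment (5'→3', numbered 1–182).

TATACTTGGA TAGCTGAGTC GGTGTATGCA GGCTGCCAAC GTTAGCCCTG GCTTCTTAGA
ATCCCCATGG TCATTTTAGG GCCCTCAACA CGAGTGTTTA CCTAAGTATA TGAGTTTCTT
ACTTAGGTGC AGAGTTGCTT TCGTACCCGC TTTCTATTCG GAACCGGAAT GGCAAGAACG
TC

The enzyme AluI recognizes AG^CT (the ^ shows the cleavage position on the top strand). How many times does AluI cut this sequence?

AGCT occurs starting at position 12.
AluI cuts at 1 site.

1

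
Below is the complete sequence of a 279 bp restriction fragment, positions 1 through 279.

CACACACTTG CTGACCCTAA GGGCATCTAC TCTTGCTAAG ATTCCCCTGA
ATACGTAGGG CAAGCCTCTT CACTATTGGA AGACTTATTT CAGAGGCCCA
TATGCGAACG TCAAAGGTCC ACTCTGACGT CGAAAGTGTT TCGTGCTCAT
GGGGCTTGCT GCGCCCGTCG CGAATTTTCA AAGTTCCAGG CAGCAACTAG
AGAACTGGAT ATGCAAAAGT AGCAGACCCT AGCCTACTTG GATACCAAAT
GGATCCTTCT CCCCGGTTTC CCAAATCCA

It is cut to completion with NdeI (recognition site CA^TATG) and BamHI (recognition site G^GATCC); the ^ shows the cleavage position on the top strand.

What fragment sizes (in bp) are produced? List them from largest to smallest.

151, 100, 28 bp

The NdeI site (CATATG) starts at position 99.
NdeI cuts after base 2 of each site, so after position 100.
The BamHI site (GGATCC) starts at position 251.
BamHI cuts after the first base of each site, so after position 251.
Combined cut positions: 100, 251.
Linear molecule, 2 cuts → 3 fragments:
  1–100 → 100 bp
  101–251 → 151 bp
  252–279 → 28 bp
Sorted largest to smallest: 151, 100, 28 bp.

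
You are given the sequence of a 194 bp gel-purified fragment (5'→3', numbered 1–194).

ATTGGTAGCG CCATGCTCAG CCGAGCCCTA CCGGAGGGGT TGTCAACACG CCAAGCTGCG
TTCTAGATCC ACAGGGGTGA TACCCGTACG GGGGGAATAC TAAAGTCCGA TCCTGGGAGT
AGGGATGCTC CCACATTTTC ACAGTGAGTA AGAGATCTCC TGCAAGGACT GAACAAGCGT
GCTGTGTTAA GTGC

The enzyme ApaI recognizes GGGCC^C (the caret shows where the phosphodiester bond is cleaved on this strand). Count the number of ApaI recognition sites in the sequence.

No occurrence of GGGCCC is present in the sequence.
ApaI does not cut: 0 sites.

0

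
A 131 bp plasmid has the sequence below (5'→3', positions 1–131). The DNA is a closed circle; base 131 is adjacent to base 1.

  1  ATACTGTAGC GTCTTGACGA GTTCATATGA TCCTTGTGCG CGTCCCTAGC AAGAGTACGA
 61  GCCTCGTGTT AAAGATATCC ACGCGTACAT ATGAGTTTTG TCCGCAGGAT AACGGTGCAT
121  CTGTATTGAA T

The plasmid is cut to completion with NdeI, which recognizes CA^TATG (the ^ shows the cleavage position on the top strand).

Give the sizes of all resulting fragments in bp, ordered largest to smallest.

67, 64 bp

NdeI sites (CATATG) start at positions 24, 88.
NdeI cuts after base 2 of each site, so after positions 25, 89.
Circular molecule, 2 cuts → 2 fragments:
  26–89 → 64 bp
  90–131 then 1–25 → 42 + 25 = 67 bp
Sorted largest to smallest: 67, 64 bp.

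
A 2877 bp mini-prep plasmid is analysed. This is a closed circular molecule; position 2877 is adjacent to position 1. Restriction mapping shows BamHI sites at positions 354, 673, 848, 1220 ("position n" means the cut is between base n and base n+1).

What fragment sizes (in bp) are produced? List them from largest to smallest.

Circular molecule, 4 cuts → 4 fragments:
  673 − 354 = 319 bp
  848 − 673 = 175 bp
  1220 − 848 = 372 bp
  wrap: 2877 − 1220 + 354 = 2011 bp
Sorted largest to smallest: 2011, 372, 319, 175 bp.

2011, 372, 319, 175 bp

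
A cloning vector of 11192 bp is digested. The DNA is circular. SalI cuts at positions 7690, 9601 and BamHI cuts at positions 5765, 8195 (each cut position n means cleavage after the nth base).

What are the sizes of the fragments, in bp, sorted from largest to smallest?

7356, 1925, 1406, 505 bp

Combined cut positions (sorted): 5765, 7690, 8195, 9601.
Circular molecule, 4 cuts → 4 fragments:
  7690 − 5765 = 1925 bp
  8195 − 7690 = 505 bp
  9601 − 8195 = 1406 bp
  wrap: 11192 − 9601 + 5765 = 7356 bp
Sorted largest to smallest: 7356, 1925, 1406, 505 bp.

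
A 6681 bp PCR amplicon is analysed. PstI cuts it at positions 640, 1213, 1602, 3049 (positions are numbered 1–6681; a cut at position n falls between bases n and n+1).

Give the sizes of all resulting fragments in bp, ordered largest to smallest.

3632, 1447, 640, 573, 389 bp

Linear molecule, 4 cuts → 5 fragments:
  640 − 0 = 640 bp
  1213 − 640 = 573 bp
  1602 − 1213 = 389 bp
  3049 − 1602 = 1447 bp
  6681 − 3049 = 3632 bp
Sorted largest to smallest: 3632, 1447, 640, 573, 389 bp.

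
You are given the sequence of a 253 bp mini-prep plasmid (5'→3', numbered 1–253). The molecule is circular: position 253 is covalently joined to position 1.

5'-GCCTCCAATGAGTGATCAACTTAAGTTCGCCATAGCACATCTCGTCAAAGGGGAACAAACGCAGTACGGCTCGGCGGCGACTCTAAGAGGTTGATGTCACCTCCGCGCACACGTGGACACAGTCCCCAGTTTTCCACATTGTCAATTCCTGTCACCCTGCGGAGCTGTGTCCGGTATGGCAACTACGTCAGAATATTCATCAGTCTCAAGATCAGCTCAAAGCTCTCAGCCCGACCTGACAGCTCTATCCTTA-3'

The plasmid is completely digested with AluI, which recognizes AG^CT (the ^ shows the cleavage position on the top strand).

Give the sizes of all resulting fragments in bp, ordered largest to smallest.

175, 51, 20, 7 bp

AluI sites (AGCT) start at positions 163, 214, 221, 241.
AluI cuts after base 2 of each site, so after positions 164, 215, 222, 242.
Circular molecule, 4 cuts → 4 fragments:
  165–215 → 51 bp
  216–222 → 7 bp
  223–242 → 20 bp
  243–253 then 1–164 → 11 + 164 = 175 bp
Sorted largest to smallest: 175, 51, 20, 7 bp.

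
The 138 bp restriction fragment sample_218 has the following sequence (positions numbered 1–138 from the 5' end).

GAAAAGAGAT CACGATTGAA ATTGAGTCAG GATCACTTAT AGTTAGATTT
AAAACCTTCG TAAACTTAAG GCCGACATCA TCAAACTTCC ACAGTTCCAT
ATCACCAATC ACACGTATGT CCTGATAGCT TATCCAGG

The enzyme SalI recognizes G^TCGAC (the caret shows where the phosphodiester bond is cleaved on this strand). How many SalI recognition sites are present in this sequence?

0

No occurrence of GTCGAC is present in the sequence.
SalI does not cut: 0 sites.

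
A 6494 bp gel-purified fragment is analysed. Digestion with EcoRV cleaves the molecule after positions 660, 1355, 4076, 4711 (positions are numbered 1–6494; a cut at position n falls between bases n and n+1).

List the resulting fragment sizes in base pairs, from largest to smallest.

2721, 1783, 695, 660, 635 bp

Linear molecule, 4 cuts → 5 fragments:
  660 − 0 = 660 bp
  1355 − 660 = 695 bp
  4076 − 1355 = 2721 bp
  4711 − 4076 = 635 bp
  6494 − 4711 = 1783 bp
Sorted largest to smallest: 2721, 1783, 695, 660, 635 bp.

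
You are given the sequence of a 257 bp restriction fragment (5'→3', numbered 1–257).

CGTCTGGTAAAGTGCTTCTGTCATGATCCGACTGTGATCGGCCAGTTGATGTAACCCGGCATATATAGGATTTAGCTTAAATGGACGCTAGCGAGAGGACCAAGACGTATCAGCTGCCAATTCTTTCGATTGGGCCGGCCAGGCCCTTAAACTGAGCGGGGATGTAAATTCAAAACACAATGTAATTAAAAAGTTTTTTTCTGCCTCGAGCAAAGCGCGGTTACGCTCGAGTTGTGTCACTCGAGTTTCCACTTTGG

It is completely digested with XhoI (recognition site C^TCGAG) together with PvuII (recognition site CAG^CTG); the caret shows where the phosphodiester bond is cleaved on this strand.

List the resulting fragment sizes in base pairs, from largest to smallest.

113, 92, 21, 17, 14 bp

XhoI sites (CTCGAG) start at positions 205, 226, 240.
XhoI cuts after the first base of each site, so after positions 205, 226, 240.
The PvuII site (CAGCTG) starts at position 111.
PvuII cuts after base 3 of each site, so after position 113.
Combined cut positions: 113, 205, 226, 240.
Linear molecule, 4 cuts → 5 fragments:
  1–113 → 113 bp
  114–205 → 92 bp
  206–226 → 21 bp
  227–240 → 14 bp
  241–257 → 17 bp
Sorted largest to smallest: 113, 92, 21, 17, 14 bp.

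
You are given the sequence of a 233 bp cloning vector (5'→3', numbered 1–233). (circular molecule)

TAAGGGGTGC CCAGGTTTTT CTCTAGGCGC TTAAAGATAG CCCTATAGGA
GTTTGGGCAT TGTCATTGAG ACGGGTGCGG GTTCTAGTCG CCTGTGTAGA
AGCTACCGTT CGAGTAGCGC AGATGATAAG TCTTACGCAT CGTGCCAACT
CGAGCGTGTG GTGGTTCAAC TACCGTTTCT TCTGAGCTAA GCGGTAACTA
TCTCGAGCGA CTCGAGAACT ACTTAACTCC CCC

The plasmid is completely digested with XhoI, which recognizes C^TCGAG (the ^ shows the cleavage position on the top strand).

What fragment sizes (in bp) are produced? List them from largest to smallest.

171, 53, 9 bp

XhoI sites (CTCGAG) start at positions 149, 202, 211.
XhoI cuts after the first base of each site, so after positions 149, 202, 211.
Circular molecule, 3 cuts → 3 fragments:
  150–202 → 53 bp
  203–211 → 9 bp
  212–233 then 1–149 → 22 + 149 = 171 bp
Sorted largest to smallest: 171, 53, 9 bp.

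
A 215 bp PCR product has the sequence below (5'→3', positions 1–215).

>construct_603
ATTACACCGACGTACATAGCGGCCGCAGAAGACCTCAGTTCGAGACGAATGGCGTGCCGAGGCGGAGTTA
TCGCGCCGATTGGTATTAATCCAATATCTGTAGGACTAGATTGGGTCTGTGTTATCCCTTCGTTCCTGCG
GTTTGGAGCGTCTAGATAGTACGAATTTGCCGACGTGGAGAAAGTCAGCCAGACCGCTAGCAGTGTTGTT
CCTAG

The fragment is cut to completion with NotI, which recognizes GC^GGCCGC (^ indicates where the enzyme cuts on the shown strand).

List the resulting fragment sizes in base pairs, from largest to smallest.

195, 20 bp

The NotI site (GCGGCCGC) starts at position 19.
NotI cuts after base 2 of each site, so after position 20.
Linear molecule, 1 cut → 2 fragments:
  1–20 → 20 bp
  21–215 → 195 bp
Sorted largest to smallest: 195, 20 bp.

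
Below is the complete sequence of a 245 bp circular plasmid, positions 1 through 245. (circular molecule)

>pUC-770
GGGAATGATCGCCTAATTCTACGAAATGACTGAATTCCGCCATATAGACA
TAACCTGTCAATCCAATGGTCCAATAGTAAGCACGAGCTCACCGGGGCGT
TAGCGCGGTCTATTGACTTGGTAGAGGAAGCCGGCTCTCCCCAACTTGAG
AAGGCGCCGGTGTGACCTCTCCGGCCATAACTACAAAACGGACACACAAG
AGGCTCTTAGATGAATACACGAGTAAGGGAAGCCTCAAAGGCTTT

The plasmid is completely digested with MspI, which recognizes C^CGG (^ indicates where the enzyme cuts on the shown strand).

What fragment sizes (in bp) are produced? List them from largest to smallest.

166, 39, 26, 14 bp

MspI sites (CCGG) start at positions 92, 131, 157, 171.
MspI cuts after the first base of each site, so after positions 92, 131, 157, 171.
Circular molecule, 4 cuts → 4 fragments:
  93–131 → 39 bp
  132–157 → 26 bp
  158–171 → 14 bp
  172–245 then 1–92 → 74 + 92 = 166 bp
Sorted largest to smallest: 166, 39, 26, 14 bp.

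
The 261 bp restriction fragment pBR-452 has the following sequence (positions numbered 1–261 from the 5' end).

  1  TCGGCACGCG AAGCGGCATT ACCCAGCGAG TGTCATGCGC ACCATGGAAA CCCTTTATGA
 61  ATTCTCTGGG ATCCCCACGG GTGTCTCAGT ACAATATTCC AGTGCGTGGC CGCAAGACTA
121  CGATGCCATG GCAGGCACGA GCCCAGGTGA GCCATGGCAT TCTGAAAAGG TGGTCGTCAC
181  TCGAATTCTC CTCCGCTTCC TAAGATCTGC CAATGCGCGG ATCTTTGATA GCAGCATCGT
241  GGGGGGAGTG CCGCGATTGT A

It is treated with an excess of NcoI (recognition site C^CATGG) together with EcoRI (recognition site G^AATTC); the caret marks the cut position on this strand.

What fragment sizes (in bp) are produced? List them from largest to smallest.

NcoI sites (CCATGG) start at positions 42, 126, 152.
NcoI cuts after the first base of each site, so after positions 42, 126, 152.
EcoRI sites (GAATTC) start at positions 59, 183.
EcoRI cuts after the first base of each site, so after positions 59, 183.
Combined cut positions: 42, 59, 126, 152, 183.
Linear molecule, 5 cuts → 6 fragments:
  1–42 → 42 bp
  43–59 → 17 bp
  60–126 → 67 bp
  127–152 → 26 bp
  153–183 → 31 bp
  184–261 → 78 bp
Sorted largest to smallest: 78, 67, 42, 31, 26, 17 bp.

78, 67, 42, 31, 26, 17 bp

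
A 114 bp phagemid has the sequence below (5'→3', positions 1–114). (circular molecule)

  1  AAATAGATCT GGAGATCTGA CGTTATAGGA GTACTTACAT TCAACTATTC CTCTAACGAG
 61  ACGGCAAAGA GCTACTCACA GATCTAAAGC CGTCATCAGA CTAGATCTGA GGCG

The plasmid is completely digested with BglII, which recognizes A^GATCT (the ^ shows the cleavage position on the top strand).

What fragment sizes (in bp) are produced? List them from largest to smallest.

BglII sites (AGATCT) start at positions 5, 13, 80, 103.
BglII cuts after the first base of each site, so after positions 5, 13, 80, 103.
Circular molecule, 4 cuts → 4 fragments:
  6–13 → 8 bp
  14–80 → 67 bp
  81–103 → 23 bp
  104–114 then 1–5 → 11 + 5 = 16 bp
Sorted largest to smallest: 67, 23, 16, 8 bp.

67, 23, 16, 8 bp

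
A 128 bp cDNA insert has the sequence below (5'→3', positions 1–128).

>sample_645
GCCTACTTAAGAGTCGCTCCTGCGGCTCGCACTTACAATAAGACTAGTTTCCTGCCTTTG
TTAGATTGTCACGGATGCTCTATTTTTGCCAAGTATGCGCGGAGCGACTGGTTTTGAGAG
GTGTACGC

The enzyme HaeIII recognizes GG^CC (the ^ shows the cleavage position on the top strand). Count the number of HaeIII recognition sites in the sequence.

No occurrence of GGCC is present in the sequence.
HaeIII does not cut: 0 sites.

0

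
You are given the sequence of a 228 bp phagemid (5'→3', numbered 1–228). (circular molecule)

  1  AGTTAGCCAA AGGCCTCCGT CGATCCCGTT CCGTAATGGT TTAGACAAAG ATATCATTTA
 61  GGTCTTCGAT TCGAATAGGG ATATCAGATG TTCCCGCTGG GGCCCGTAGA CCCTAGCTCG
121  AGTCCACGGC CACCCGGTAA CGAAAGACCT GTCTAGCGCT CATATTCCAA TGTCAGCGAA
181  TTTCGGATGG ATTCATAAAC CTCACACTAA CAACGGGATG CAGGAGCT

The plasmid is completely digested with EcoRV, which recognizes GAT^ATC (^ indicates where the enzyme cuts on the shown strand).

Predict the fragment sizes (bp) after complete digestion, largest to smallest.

198, 30 bp

EcoRV sites (GATATC) start at positions 50, 80.
EcoRV cuts after base 3 of each site, so after positions 52, 82.
Circular molecule, 2 cuts → 2 fragments:
  53–82 → 30 bp
  83–228 then 1–52 → 146 + 52 = 198 bp
Sorted largest to smallest: 198, 30 bp.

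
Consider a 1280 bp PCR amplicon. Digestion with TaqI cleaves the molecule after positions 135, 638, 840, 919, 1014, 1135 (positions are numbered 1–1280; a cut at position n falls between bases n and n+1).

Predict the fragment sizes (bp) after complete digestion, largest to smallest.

503, 202, 145, 135, 121, 95, 79 bp

Linear molecule, 6 cuts → 7 fragments:
  135 − 0 = 135 bp
  638 − 135 = 503 bp
  840 − 638 = 202 bp
  919 − 840 = 79 bp
  1014 − 919 = 95 bp
  1135 − 1014 = 121 bp
  1280 − 1135 = 145 bp
Sorted largest to smallest: 503, 202, 145, 135, 121, 95, 79 bp.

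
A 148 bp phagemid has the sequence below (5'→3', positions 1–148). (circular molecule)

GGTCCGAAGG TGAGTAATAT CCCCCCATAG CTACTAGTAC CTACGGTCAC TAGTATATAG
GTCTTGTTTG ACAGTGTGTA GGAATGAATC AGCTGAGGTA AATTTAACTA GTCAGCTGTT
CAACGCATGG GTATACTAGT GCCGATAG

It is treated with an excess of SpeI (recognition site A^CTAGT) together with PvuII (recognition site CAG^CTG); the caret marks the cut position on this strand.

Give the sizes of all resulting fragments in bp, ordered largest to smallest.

46, 43, 20, 16, 15, 8 bp

SpeI sites (ACTAGT) start at positions 33, 49, 107, 135.
SpeI cuts after the first base of each site, so after positions 33, 49, 107, 135.
PvuII sites (CAGCTG) start at positions 90, 113.
PvuII cuts after base 3 of each site, so after positions 92, 115.
Combined cut positions: 33, 49, 92, 107, 115, 135.
Circular molecule, 6 cuts → 6 fragments:
  34–49 → 16 bp
  50–92 → 43 bp
  93–107 → 15 bp
  108–115 → 8 bp
  116–135 → 20 bp
  136–148 then 1–33 → 13 + 33 = 46 bp
Sorted largest to smallest: 46, 43, 20, 16, 15, 8 bp.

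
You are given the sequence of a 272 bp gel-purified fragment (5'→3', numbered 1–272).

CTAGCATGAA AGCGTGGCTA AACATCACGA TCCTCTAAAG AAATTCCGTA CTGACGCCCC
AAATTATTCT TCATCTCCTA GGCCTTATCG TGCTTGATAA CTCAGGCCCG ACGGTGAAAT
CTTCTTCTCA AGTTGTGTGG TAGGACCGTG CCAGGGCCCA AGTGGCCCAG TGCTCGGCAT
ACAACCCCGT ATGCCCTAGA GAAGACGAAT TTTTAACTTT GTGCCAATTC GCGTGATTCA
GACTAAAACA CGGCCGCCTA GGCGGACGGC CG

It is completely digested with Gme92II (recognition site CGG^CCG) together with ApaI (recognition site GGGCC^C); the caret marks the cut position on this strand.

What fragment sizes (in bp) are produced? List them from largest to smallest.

158, 95, 16, 3 bp

Gme92II sites (CGGCCG) start at positions 251, 267.
Gme92II cuts after base 3 of each site, so after positions 253, 269.
The ApaI site (GGGCCC) starts at position 154.
ApaI cuts after base 5 of each site (before the last base), so after position 158.
Combined cut positions: 158, 253, 269.
Linear molecule, 3 cuts → 4 fragments:
  1–158 → 158 bp
  159–253 → 95 bp
  254–269 → 16 bp
  270–272 → 3 bp
Sorted largest to smallest: 158, 95, 16, 3 bp.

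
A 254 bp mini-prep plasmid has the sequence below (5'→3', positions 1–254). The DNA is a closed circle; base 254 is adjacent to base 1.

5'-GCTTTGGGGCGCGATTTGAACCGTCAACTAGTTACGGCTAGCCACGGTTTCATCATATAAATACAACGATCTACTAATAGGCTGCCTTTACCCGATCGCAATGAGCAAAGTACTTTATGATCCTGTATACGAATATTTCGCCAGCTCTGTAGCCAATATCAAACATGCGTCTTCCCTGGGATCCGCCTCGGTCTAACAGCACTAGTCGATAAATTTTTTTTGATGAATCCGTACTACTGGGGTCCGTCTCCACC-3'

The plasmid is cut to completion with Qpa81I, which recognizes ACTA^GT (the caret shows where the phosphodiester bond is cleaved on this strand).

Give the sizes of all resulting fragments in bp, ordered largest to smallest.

174, 80 bp

Qpa81I sites (ACTAGT) start at positions 27, 201.
Qpa81I cuts after base 4 of each site, so after positions 30, 204.
Circular molecule, 2 cuts → 2 fragments:
  31–204 → 174 bp
  205–254 then 1–30 → 50 + 30 = 80 bp
Sorted largest to smallest: 174, 80 bp.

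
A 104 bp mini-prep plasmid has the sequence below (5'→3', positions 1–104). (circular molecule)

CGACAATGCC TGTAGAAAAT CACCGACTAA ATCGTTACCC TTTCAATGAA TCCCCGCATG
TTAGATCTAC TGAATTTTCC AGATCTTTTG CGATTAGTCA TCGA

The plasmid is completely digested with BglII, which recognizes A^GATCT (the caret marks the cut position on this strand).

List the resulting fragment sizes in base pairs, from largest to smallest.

BglII sites (AGATCT) start at positions 63, 81.
BglII cuts after the first base of each site, so after positions 63, 81.
Circular molecule, 2 cuts → 2 fragments:
  64–81 → 18 bp
  82–104 then 1–63 → 23 + 63 = 86 bp
Sorted largest to smallest: 86, 18 bp.

86, 18 bp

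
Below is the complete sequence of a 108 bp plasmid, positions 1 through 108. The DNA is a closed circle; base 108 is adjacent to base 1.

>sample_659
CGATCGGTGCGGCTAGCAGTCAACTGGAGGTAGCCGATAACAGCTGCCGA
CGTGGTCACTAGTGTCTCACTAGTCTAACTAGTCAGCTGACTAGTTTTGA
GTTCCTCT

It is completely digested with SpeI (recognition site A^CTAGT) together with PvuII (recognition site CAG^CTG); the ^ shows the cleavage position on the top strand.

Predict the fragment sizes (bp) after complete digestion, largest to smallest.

SpeI sites (ACTAGT) start at positions 58, 69, 78, 90.
SpeI cuts after the first base of each site, so after positions 58, 69, 78, 90.
PvuII sites (CAGCTG) start at positions 41, 84.
PvuII cuts after base 3 of each site, so after positions 43, 86.
Combined cut positions: 43, 58, 69, 78, 86, 90.
Circular molecule, 6 cuts → 6 fragments:
  44–58 → 15 bp
  59–69 → 11 bp
  70–78 → 9 bp
  79–86 → 8 bp
  87–90 → 4 bp
  91–108 then 1–43 → 18 + 43 = 61 bp
Sorted largest to smallest: 61, 15, 11, 9, 8, 4 bp.

61, 15, 11, 9, 8, 4 bp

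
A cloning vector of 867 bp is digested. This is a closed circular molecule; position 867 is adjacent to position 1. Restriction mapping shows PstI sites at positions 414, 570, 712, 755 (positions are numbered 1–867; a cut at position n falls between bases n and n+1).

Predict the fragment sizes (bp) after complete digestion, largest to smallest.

526, 156, 142, 43 bp

Circular molecule, 4 cuts → 4 fragments:
  570 − 414 = 156 bp
  712 − 570 = 142 bp
  755 − 712 = 43 bp
  wrap: 867 − 755 + 414 = 526 bp
Sorted largest to smallest: 526, 156, 142, 43 bp.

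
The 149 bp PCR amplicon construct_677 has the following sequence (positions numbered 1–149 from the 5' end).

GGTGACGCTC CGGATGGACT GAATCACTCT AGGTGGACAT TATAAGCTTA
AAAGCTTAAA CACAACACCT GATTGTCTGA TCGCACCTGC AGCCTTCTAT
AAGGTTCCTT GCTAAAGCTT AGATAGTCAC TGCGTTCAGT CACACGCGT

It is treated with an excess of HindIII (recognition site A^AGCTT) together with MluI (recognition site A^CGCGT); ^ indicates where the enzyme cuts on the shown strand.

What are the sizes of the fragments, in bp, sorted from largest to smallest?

HindIII sites (AAGCTT) start at positions 44, 52, 115.
HindIII cuts after the first base of each site, so after positions 44, 52, 115.
The MluI site (ACGCGT) starts at position 144.
MluI cuts after the first base of each site, so after position 144.
Combined cut positions: 44, 52, 115, 144.
Linear molecule, 4 cuts → 5 fragments:
  1–44 → 44 bp
  45–52 → 8 bp
  53–115 → 63 bp
  116–144 → 29 bp
  145–149 → 5 bp
Sorted largest to smallest: 63, 44, 29, 8, 5 bp.

63, 44, 29, 8, 5 bp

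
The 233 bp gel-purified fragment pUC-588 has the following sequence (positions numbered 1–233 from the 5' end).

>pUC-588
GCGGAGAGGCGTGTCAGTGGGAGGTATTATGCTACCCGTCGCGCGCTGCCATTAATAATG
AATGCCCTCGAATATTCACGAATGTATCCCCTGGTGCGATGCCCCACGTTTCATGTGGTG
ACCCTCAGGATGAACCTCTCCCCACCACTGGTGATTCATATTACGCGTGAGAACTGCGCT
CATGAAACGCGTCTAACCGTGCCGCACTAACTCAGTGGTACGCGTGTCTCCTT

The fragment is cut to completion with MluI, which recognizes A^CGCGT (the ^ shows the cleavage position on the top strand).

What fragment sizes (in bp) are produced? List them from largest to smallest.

MluI sites (ACGCGT) start at positions 163, 187, 220.
MluI cuts after the first base of each site, so after positions 163, 187, 220.
Linear molecule, 3 cuts → 4 fragments:
  1–163 → 163 bp
  164–187 → 24 bp
  188–220 → 33 bp
  221–233 → 13 bp
Sorted largest to smallest: 163, 33, 24, 13 bp.

163, 33, 24, 13 bp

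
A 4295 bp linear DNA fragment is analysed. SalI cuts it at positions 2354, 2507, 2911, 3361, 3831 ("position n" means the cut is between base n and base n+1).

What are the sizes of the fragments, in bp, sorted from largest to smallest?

Linear molecule, 5 cuts → 6 fragments:
  2354 − 0 = 2354 bp
  2507 − 2354 = 153 bp
  2911 − 2507 = 404 bp
  3361 − 2911 = 450 bp
  3831 − 3361 = 470 bp
  4295 − 3831 = 464 bp
Sorted largest to smallest: 2354, 470, 464, 450, 404, 153 bp.

2354, 470, 464, 450, 404, 153 bp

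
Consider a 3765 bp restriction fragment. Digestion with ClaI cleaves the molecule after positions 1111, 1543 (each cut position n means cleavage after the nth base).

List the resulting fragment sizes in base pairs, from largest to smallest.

2222, 1111, 432 bp

Linear molecule, 2 cuts → 3 fragments:
  1111 − 0 = 1111 bp
  1543 − 1111 = 432 bp
  3765 − 1543 = 2222 bp
Sorted largest to smallest: 2222, 1111, 432 bp.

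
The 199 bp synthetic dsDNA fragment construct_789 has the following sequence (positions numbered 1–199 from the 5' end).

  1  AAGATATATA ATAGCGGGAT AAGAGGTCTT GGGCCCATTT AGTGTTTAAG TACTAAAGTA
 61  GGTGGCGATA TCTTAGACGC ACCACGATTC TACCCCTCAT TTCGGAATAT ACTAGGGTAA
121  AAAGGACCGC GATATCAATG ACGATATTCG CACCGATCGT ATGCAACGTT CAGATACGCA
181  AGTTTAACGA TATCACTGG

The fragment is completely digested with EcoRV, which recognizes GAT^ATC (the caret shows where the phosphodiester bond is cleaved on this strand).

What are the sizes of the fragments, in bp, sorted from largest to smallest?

69, 64, 58, 8 bp

EcoRV sites (GATATC) start at positions 67, 131, 189.
EcoRV cuts after base 3 of each site, so after positions 69, 133, 191.
Linear molecule, 3 cuts → 4 fragments:
  1–69 → 69 bp
  70–133 → 64 bp
  134–191 → 58 bp
  192–199 → 8 bp
Sorted largest to smallest: 69, 64, 58, 8 bp.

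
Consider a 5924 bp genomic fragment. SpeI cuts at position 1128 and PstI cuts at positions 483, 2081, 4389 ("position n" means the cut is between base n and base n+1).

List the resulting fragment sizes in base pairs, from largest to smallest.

2308, 1535, 953, 645, 483 bp

Combined cut positions (sorted): 483, 1128, 2081, 4389.
Linear molecule, 4 cuts → 5 fragments:
  483 − 0 = 483 bp
  1128 − 483 = 645 bp
  2081 − 1128 = 953 bp
  4389 − 2081 = 2308 bp
  5924 − 4389 = 1535 bp
Sorted largest to smallest: 2308, 1535, 953, 645, 483 bp.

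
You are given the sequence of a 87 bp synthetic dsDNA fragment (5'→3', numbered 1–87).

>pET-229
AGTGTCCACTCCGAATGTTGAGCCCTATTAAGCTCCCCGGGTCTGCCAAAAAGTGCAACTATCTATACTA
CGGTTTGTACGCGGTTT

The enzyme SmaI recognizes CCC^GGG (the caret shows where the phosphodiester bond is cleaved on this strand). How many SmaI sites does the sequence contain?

1

CCCGGG occurs starting at position 36.
SmaI cuts at 1 site.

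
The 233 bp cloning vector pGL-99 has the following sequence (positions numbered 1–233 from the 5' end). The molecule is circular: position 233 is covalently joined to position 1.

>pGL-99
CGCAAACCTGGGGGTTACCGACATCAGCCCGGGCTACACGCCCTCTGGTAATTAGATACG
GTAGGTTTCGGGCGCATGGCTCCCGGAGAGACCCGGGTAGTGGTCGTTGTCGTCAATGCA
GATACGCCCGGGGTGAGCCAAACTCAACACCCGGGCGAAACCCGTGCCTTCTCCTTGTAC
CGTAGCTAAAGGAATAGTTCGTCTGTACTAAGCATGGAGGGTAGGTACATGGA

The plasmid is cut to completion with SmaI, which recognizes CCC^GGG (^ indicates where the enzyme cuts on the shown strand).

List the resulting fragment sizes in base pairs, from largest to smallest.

SmaI sites (CCCGGG) start at positions 28, 92, 127, 150.
SmaI cuts after base 3 of each site, so after positions 30, 94, 129, 152.
Circular molecule, 4 cuts → 4 fragments:
  31–94 → 64 bp
  95–129 → 35 bp
  130–152 → 23 bp
  153–233 then 1–30 → 81 + 30 = 111 bp
Sorted largest to smallest: 111, 64, 35, 23 bp.

111, 64, 35, 23 bp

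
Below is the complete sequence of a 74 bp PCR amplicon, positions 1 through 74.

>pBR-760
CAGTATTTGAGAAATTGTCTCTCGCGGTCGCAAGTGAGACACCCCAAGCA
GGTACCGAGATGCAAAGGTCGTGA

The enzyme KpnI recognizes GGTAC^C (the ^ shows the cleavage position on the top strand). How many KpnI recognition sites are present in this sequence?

GGTACC occurs starting at position 51.
KpnI cuts at 1 site.

1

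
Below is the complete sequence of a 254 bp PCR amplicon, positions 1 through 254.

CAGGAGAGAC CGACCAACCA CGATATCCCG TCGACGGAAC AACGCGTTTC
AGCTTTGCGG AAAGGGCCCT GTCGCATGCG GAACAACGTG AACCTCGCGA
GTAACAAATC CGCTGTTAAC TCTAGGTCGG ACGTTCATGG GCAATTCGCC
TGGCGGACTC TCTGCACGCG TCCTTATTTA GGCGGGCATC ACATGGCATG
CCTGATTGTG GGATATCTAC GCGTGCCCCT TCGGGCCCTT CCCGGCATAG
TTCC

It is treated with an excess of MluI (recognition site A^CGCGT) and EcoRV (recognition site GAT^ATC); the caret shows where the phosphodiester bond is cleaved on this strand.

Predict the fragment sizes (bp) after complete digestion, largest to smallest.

124, 48, 35, 24, 18, 5 bp

MluI sites (ACGCGT) start at positions 42, 166, 219.
MluI cuts after the first base of each site, so after positions 42, 166, 219.
EcoRV sites (GATATC) start at positions 22, 212.
EcoRV cuts after base 3 of each site, so after positions 24, 214.
Combined cut positions: 24, 42, 166, 214, 219.
Linear molecule, 5 cuts → 6 fragments:
  1–24 → 24 bp
  25–42 → 18 bp
  43–166 → 124 bp
  167–214 → 48 bp
  215–219 → 5 bp
  220–254 → 35 bp
Sorted largest to smallest: 124, 48, 35, 24, 18, 5 bp.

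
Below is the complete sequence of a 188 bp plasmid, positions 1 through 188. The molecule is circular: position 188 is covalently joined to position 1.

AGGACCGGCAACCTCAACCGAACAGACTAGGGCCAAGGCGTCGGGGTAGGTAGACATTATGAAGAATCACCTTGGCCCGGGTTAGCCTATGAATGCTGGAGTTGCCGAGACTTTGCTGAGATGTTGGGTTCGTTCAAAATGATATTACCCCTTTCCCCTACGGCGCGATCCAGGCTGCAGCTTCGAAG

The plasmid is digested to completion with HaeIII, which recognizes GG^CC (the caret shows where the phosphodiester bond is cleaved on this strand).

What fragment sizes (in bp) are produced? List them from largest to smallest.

145, 43 bp

HaeIII sites (GGCC) start at positions 31, 74.
HaeIII cuts after base 2 of each site, so after positions 32, 75.
Circular molecule, 2 cuts → 2 fragments:
  33–75 → 43 bp
  76–188 then 1–32 → 113 + 32 = 145 bp
Sorted largest to smallest: 145, 43 bp.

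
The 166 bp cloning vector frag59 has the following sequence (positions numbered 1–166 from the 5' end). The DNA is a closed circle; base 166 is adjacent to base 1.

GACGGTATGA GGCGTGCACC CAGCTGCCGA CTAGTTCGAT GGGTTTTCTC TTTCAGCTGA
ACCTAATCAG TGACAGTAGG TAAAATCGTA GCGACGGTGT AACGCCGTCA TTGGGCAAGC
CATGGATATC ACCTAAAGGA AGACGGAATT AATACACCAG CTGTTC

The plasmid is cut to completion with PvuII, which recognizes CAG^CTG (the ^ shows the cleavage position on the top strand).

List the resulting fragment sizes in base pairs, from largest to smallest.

104, 33, 29 bp

PvuII sites (CAGCTG) start at positions 21, 54, 158.
PvuII cuts after base 3 of each site, so after positions 23, 56, 160.
Circular molecule, 3 cuts → 3 fragments:
  24–56 → 33 bp
  57–160 → 104 bp
  161–166 then 1–23 → 6 + 23 = 29 bp
Sorted largest to smallest: 104, 33, 29 bp.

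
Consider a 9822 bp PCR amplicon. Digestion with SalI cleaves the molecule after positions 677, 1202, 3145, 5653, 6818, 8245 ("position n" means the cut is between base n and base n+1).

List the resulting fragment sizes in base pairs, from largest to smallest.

2508, 1943, 1577, 1427, 1165, 677, 525 bp

Linear molecule, 6 cuts → 7 fragments:
  677 − 0 = 677 bp
  1202 − 677 = 525 bp
  3145 − 1202 = 1943 bp
  5653 − 3145 = 2508 bp
  6818 − 5653 = 1165 bp
  8245 − 6818 = 1427 bp
  9822 − 8245 = 1577 bp
Sorted largest to smallest: 2508, 1943, 1577, 1427, 1165, 677, 525 bp.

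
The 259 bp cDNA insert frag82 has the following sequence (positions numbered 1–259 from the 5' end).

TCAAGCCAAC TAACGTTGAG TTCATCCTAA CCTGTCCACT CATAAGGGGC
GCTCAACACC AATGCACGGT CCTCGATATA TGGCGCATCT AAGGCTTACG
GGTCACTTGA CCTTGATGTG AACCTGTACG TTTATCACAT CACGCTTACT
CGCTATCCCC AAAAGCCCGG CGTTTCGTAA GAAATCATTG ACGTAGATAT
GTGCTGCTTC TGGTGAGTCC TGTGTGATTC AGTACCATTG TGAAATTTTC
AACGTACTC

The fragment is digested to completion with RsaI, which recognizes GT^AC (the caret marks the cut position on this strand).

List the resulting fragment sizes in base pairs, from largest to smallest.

RsaI sites (GTAC) start at positions 126, 232, 254.
RsaI cuts after base 2 of each site, so after positions 127, 233, 255.
Linear molecule, 3 cuts → 4 fragments:
  1–127 → 127 bp
  128–233 → 106 bp
  234–255 → 22 bp
  256–259 → 4 bp
Sorted largest to smallest: 127, 106, 22, 4 bp.

127, 106, 22, 4 bp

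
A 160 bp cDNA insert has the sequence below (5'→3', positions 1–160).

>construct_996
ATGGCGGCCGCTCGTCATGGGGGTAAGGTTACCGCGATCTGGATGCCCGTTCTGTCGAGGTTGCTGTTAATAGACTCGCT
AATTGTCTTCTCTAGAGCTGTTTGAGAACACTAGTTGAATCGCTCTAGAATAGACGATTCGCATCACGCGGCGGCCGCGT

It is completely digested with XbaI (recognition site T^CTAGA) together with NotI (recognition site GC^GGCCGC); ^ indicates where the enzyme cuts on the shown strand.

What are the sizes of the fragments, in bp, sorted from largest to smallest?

XbaI sites (TCTAGA) start at positions 91, 124.
XbaI cuts after the first base of each site, so after positions 91, 124.
NotI sites (GCGGCCGC) start at positions 4, 151.
NotI cuts after base 2 of each site, so after positions 5, 152.
Combined cut positions: 5, 91, 124, 152.
Linear molecule, 4 cuts → 5 fragments:
  1–5 → 5 bp
  6–91 → 86 bp
  92–124 → 33 bp
  125–152 → 28 bp
  153–160 → 8 bp
Sorted largest to smallest: 86, 33, 28, 8, 5 bp.

86, 33, 28, 8, 5 bp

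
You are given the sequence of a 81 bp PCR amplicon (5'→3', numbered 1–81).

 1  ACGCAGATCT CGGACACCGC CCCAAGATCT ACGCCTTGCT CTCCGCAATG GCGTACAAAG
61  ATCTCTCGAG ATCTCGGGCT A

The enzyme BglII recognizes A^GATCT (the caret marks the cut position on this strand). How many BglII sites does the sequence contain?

4

AGATCT occurs starting at positions 5, 25, 59, 69.
BglII cuts at 4 sites.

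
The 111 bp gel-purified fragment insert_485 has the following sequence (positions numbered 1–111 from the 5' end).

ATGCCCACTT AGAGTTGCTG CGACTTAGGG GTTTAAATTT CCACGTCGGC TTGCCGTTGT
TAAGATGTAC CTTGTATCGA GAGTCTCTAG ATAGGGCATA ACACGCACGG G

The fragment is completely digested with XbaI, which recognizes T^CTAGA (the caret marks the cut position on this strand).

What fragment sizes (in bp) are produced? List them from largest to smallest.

86, 25 bp

The XbaI site (TCTAGA) starts at position 86.
XbaI cuts after the first base of each site, so after position 86.
Linear molecule, 1 cut → 2 fragments:
  1–86 → 86 bp
  87–111 → 25 bp
Sorted largest to smallest: 86, 25 bp.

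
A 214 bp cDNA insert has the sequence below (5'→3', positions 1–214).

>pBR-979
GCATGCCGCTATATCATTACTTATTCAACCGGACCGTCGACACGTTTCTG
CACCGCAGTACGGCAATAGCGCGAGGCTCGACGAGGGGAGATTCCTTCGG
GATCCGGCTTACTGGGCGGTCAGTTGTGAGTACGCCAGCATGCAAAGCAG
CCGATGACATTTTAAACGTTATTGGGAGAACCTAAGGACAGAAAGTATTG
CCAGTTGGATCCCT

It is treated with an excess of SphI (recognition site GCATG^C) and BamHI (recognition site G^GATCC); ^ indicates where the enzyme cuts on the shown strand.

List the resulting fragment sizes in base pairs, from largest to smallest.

95, 65, 42, 7, 5 bp

SphI sites (GCATGC) start at positions 1, 138.
SphI cuts after base 5 of each site (before the last base), so after positions 5, 142.
BamHI sites (GGATCC) start at positions 100, 207.
BamHI cuts after the first base of each site, so after positions 100, 207.
Combined cut positions: 5, 100, 142, 207.
Linear molecule, 4 cuts → 5 fragments:
  1–5 → 5 bp
  6–100 → 95 bp
  101–142 → 42 bp
  143–207 → 65 bp
  208–214 → 7 bp
Sorted largest to smallest: 95, 65, 42, 7, 5 bp.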